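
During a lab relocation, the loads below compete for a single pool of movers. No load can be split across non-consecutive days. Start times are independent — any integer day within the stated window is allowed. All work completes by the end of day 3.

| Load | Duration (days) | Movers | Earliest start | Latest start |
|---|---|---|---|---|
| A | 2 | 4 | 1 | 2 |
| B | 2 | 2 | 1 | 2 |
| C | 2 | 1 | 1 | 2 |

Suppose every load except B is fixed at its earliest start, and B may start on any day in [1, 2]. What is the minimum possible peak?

7

B@1: d1:7  d2:7  d3:0 → peak 7
B@2: d1:5  d2:7  d3:2 → peak 7
Best is B@1, peak 7.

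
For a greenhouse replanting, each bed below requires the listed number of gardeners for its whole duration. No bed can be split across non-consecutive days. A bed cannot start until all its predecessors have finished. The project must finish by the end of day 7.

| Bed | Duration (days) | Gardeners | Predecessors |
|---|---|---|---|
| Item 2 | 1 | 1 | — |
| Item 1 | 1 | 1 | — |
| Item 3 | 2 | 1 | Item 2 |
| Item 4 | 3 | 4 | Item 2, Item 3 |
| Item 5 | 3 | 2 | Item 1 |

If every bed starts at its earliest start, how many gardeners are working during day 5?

At early start, day 5 has: Item 4.
Demand: 4 = 4.

4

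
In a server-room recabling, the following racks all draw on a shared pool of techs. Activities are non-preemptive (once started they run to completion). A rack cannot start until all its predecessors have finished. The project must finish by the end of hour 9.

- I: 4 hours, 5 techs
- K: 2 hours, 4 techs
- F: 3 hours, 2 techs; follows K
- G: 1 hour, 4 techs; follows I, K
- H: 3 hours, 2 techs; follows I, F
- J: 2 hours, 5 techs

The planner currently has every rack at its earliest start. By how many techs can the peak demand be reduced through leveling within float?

Early-start peak: h1:14  h2:14  h3:7  h4:7  h5:6  h6:2  h7:2  h8:2  h9:0 ⇒ 14.
Leveled (I@3, K@1, F@3, G@7, H@7, J@8): h1:4  h2:4  h3:7  h4:7  h5:7  h6:5  h7:6  h8:7  h9:7 ⇒ 7.
Reduction 14 − 7 = 7.

7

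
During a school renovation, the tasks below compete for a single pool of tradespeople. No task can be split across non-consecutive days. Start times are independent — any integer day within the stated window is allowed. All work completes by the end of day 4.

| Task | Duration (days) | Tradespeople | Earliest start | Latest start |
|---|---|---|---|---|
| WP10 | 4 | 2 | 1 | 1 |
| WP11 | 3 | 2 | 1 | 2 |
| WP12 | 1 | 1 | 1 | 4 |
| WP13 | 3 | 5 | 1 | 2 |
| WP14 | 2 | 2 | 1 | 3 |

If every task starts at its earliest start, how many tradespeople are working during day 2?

11

At early start, day 2 has: WP10, WP11, WP13, WP14.
Demand: 2 + 2 + 5 + 2 = 11.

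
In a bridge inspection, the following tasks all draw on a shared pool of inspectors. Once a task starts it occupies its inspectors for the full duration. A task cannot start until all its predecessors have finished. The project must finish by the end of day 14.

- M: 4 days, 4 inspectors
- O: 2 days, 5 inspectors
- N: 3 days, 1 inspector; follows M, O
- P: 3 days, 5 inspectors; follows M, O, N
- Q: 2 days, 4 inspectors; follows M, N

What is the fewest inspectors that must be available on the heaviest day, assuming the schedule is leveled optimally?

5

Early-start (M@1, O@1, N@5, P@8, Q@8) gives peak 9: d1:9  d2:9  d3:4  d4:4  d5:1  d6:1  d7:1  d8:9  d9:9  d10:5  d11:0  d12:0  d13:0  d14:0.
Shift O→5, N→7, P→10, Q→13.
Schedule M@1, O@5, N@7, P@10, Q@13: d1:4  d2:4  d3:4  d4:4  d5:5  d6:5  d7:1  d8:1  d9:1  d10:5  d11:5  d12:5  d13:4  d14:4 — peak 5.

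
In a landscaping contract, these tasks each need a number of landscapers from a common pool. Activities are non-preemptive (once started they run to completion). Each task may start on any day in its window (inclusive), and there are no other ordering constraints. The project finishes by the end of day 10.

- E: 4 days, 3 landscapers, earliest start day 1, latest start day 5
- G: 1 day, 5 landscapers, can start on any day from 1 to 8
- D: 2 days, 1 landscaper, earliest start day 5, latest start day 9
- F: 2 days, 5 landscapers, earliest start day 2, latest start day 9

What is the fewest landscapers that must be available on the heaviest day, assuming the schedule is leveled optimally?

5

Early-start (E@1, G@1, D@5, F@2) gives peak 8: d1:8  d2:8  d3:8  d4:3  d5:1  d6:1  d7:0  d8:0  d9:0  d10:0.
Shift G→5, D→6, F→8.
Schedule E@1, G@5, D@6, F@8: d1:3  d2:3  d3:3  d4:3  d5:5  d6:1  d7:1  d8:5  d9:5  d10:0 — peak 5.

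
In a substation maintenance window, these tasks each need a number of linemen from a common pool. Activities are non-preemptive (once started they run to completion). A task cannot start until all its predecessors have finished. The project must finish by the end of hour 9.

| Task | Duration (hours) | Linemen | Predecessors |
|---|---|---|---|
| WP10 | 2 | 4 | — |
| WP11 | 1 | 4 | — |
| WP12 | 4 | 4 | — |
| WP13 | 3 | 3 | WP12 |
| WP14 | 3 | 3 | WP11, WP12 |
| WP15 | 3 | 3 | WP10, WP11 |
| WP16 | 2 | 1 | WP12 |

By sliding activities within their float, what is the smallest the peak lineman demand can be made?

Early-start (WP10@1, WP11@1, WP12@1, WP13@5, WP14@5, WP15@3, WP16@5) gives peak 12: h1:12  h2:8  h3:7  h4:7  h5:10  h6:7  h7:6  h8:0  h9:0.
Shift WP12→2, WP13→6, WP14→6, WP16→6.
Schedule WP10@1, WP11@1, WP12@2, WP13@6, WP14@6, WP15@3, WP16@6: h1:8  h2:8  h3:7  h4:7  h5:7  h6:7  h7:7  h8:6  h9:0 — peak 8.

8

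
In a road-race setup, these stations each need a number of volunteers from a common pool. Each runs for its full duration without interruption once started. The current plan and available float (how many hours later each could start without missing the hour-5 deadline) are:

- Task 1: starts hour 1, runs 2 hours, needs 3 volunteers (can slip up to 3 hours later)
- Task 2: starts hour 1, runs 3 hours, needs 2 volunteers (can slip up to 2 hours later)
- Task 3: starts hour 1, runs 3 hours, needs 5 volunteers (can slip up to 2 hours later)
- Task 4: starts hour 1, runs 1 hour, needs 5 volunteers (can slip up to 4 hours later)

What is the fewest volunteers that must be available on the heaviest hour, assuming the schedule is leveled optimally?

Early-start (Task 1@1, Task 2@1, Task 3@1, Task 4@1) gives peak 15: h1:15  h2:10  h3:7  h4:0  h5:0.
Shift Task 2→2, Task 3→3.
Schedule Task 1@1, Task 2@2, Task 3@3, Task 4@1: h1:8  h2:5  h3:7  h4:7  h5:5 — peak 8.

8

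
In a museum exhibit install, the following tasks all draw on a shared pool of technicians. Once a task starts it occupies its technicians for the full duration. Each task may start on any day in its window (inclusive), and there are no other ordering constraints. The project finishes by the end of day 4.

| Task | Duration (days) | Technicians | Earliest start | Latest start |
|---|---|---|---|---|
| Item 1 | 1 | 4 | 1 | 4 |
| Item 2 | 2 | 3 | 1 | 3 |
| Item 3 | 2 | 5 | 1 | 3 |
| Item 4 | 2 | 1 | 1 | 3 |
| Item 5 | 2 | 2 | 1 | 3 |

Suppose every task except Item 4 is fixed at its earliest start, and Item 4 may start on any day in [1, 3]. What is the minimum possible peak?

14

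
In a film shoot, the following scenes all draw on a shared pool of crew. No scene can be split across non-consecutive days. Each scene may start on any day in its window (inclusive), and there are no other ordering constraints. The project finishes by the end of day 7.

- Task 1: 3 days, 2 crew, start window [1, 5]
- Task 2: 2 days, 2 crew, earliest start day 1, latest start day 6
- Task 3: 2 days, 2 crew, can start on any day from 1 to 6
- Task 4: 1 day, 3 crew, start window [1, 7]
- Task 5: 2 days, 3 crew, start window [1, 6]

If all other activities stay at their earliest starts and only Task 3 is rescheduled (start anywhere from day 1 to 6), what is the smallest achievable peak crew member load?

Task 3@1: d1:12  d2:9  d3:2  d4:0  d5:0  d6:0  d7:0 → peak 12
Task 3@2: d1:10  d2:9  d3:4  d4:0  d5:0  d6:0  d7:0 → peak 10
Task 3@3: d1:10  d2:7  d3:4  d4:2  d5:0  d6:0  d7:0 → peak 10
Task 3@4: d1:10  d2:7  d3:2  d4:2  d5:2  d6:0  d7:0 → peak 10
Task 3@5: d1:10  d2:7  d3:2  d4:0  d5:2  d6:2  d7:0 → peak 10
Task 3@6: d1:10  d2:7  d3:2  d4:0  d5:0  d6:2  d7:2 → peak 10
Best is Task 3@2, peak 10.

10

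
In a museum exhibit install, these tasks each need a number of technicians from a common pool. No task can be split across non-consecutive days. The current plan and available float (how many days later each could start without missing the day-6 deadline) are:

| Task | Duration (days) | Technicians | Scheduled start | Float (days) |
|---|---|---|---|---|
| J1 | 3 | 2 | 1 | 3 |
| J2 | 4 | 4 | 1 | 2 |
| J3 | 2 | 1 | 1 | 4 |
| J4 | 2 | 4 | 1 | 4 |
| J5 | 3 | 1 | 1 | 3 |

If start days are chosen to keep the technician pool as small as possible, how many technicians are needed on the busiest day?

Early-start (J1@1, J2@1, J3@1, J4@1, J5@1) gives peak 12: d1:12  d2:12  d3:7  d4:4  d5:0  d6:0.
Shift J3→4, J4→5, J5→4.
Schedule J1@1, J2@1, J3@4, J4@5, J5@4: d1:6  d2:6  d3:6  d4:6  d5:6  d6:5 — peak 6.
Total technician-days = 35 over 6 days ⇒ peak ≥ ⌈35/6⌉ = 6, so 6 is optimal.

6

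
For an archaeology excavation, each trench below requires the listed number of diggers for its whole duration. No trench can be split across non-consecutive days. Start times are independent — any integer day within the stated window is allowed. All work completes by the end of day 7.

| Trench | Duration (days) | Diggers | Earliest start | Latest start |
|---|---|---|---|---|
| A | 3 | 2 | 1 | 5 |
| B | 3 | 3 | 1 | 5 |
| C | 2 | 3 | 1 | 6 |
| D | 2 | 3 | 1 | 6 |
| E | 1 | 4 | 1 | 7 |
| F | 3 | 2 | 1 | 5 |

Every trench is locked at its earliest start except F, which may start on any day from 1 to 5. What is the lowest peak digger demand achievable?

15

F@1: d1:17  d2:13  d3:7  d4:0  d5:0  d6:0  d7:0 → peak 17
F@2: d1:15  d2:13  d3:7  d4:2  d5:0  d6:0  d7:0 → peak 15
F@3: d1:15  d2:11  d3:7  d4:2  d5:2  d6:0  d7:0 → peak 15
F@4: d1:15  d2:11  d3:5  d4:2  d5:2  d6:2  d7:0 → peak 15
F@5: d1:15  d2:11  d3:5  d4:0  d5:2  d6:2  d7:2 → peak 15
Best is F@2, peak 15.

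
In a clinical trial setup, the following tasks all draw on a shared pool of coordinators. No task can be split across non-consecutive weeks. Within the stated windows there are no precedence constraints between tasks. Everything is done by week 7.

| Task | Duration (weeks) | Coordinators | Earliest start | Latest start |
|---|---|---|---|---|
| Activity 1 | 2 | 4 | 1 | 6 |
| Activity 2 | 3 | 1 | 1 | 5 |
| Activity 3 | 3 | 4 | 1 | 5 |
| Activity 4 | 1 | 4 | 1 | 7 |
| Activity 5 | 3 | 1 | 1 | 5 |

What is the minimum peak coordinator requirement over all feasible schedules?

Early-start (Activity 1@1, Activity 2@1, Activity 3@1, Activity 4@1, Activity 5@1) gives peak 14: w1:14  w2:10  w3:6  w4:0  w5:0  w6:0  w7:0.
Shift Activity 3→3, Activity 4→6, Activity 5→4.
Schedule Activity 1@1, Activity 2@1, Activity 3@3, Activity 4@6, Activity 5@4: w1:5  w2:5  w3:5  w4:5  w5:5  w6:5  w7:0 — peak 5.
Total coordinator-weeks = 30 over 7 weeks ⇒ peak ≥ ⌈30/7⌉ = 5, so 5 is optimal.

5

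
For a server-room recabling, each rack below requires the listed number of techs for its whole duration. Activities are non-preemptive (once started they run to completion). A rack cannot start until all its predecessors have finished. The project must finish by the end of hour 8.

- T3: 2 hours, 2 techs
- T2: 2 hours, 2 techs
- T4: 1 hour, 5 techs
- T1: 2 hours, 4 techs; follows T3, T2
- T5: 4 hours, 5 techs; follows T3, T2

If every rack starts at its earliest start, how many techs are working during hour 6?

At early start, hour 6 has: T5.
Demand: 5 = 5.

5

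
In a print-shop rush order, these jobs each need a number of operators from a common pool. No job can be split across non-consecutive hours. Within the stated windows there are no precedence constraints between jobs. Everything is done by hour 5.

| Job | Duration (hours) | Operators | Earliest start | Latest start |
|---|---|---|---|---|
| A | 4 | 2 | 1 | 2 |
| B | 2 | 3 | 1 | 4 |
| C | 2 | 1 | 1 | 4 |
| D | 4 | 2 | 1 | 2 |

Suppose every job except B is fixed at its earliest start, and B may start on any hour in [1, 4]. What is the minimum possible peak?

7

B@1: h1:8  h2:8  h3:4  h4:4  h5:0 → peak 8
B@2: h1:5  h2:8  h3:7  h4:4  h5:0 → peak 8
B@3: h1:5  h2:5  h3:7  h4:7  h5:0 → peak 7
B@4: h1:5  h2:5  h3:4  h4:7  h5:3 → peak 7
Best is B@3, peak 7.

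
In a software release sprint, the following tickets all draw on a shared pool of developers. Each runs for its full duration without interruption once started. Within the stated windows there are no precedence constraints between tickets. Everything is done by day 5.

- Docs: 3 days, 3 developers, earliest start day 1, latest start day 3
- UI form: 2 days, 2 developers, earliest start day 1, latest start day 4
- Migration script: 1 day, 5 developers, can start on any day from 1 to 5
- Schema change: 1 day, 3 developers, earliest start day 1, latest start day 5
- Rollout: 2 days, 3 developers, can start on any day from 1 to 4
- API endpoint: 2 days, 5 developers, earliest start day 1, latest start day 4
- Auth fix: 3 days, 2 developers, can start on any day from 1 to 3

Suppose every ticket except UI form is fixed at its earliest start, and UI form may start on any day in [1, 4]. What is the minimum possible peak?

UI form@1: d1:23  d2:15  d3:5  d4:0  d5:0 → peak 23
UI form@2: d1:21  d2:15  d3:7  d4:0  d5:0 → peak 21
UI form@3: d1:21  d2:13  d3:7  d4:2  d5:0 → peak 21
UI form@4: d1:21  d2:13  d3:5  d4:2  d5:2 → peak 21
Best is UI form@2, peak 21.

21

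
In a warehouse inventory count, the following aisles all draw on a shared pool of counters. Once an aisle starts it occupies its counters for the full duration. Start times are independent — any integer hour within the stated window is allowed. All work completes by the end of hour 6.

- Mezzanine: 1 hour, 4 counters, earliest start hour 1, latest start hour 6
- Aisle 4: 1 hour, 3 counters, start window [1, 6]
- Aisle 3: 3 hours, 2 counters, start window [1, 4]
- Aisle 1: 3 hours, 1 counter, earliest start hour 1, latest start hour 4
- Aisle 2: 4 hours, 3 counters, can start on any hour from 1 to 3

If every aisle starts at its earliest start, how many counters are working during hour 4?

3

At early start, hour 4 has: Aisle 2.
Demand: 3 = 3.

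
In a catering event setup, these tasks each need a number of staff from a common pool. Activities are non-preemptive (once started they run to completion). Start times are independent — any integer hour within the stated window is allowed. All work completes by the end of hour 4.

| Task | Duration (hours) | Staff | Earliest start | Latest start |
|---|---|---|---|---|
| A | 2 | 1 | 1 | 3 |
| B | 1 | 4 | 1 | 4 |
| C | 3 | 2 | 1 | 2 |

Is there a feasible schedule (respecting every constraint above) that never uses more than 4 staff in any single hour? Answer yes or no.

yes

Schedule A@1, B@4, C@1: h1:3  h2:3  h3:2  h4:4 — peak 4 ≤ 4.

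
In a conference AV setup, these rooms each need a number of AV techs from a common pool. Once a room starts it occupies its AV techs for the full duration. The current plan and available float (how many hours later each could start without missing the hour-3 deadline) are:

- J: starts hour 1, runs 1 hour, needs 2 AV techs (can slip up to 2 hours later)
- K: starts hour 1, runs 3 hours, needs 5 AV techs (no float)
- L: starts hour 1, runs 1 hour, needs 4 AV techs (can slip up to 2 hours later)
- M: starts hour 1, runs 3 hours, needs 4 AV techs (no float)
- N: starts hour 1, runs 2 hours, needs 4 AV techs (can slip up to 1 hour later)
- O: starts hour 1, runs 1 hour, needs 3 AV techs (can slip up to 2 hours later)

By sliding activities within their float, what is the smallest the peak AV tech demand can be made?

16

Early-start (J@1, K@1, L@1, M@1, N@1, O@1) gives peak 22: h1:22  h2:13  h3:9.
Shift N→2, O→2.
Schedule J@1, K@1, L@1, M@1, N@2, O@2: h1:15  h2:16  h3:13 — peak 16.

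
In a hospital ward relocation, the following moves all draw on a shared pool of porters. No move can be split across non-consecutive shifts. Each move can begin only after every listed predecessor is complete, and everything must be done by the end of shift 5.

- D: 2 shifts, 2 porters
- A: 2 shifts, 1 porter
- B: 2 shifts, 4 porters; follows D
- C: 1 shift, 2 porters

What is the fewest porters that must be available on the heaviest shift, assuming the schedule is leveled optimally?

Early-start (D@1, A@1, B@3, C@1) gives peak 5: s1:5  s2:3  s3:4  s4:4  s5:0.
Shift C→5.
Schedule D@1, A@1, B@3, C@5: s1:3  s2:3  s3:4  s4:4  s5:2 — peak 4.
Total porter-shifts = 16 over 5 shifts ⇒ peak ≥ ⌈16/5⌉ = 4, so 4 is optimal.

4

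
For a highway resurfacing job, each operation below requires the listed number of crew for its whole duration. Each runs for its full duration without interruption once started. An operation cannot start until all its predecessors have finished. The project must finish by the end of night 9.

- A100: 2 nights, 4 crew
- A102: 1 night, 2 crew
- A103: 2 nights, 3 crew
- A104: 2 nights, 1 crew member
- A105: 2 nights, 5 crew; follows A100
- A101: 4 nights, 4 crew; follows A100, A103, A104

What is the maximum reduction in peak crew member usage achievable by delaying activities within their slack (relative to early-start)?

3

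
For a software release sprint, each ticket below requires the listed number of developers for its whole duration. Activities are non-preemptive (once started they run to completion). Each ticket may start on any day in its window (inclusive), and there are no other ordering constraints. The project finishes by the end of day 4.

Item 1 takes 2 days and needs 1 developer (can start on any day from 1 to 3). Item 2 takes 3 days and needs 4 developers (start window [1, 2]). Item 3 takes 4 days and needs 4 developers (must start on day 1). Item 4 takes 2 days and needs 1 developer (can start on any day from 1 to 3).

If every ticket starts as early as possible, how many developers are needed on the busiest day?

Early-start schedule: Item 1@1, Item 2@1, Item 3@1, Item 4@1.
Load per day: day 1: 10, day 2: 10, day 3: 8, day 4: 4.
Peak is 10.

10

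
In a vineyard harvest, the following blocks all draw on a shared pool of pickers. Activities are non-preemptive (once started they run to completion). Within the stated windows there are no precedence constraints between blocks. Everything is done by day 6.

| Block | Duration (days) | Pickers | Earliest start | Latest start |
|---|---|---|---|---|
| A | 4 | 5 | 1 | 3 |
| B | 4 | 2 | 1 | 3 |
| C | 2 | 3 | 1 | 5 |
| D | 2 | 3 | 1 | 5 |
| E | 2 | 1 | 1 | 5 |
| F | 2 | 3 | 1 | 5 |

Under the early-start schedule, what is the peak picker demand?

17

Early-start schedule: A@1, B@1, C@1, D@1, E@1, F@1.
Load per day: day 1: 17, day 2: 17, day 3: 7, day 4: 7, day 5: 0, day 6: 0.
Peak is 17.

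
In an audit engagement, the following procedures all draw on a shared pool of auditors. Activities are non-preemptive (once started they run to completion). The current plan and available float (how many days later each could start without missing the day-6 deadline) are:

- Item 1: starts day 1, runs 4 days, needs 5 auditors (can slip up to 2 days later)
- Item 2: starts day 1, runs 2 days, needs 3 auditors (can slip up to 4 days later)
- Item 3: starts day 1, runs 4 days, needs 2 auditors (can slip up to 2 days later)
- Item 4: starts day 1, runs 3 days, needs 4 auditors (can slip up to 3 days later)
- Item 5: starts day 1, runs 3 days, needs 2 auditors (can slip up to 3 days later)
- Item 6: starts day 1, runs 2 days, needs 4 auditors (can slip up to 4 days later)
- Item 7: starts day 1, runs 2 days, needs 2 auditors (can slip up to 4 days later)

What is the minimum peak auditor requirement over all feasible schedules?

Early-start (Item 1@1, Item 2@1, Item 3@1, Item 4@1, Item 5@1, Item 6@1, Item 7@1) gives peak 22: d1:22  d2:22  d3:13  d4:7  d5:0  d6:0.
Shift Item 2→5, Item 5→4, Item 6→5, Item 7→4.
Schedule Item 1@1, Item 2@5, Item 3@1, Item 4@1, Item 5@4, Item 6@5, Item 7@4: d1:11  d2:11  d3:11  d4:11  d5:11  d6:9 — peak 11.
Total auditor-days = 64 over 6 days ⇒ peak ≥ ⌈64/6⌉ = 11, so 11 is optimal.

11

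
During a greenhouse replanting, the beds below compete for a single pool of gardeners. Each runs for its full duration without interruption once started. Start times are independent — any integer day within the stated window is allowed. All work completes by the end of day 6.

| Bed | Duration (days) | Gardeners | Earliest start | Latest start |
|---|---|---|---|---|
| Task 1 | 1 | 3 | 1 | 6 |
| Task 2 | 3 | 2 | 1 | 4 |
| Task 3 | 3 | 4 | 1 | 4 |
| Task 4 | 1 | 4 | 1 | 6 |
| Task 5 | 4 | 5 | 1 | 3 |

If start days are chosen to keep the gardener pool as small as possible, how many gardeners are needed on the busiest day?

Early-start (Task 1@1, Task 2@1, Task 3@1, Task 4@1, Task 5@1) gives peak 18: d1:18  d2:11  d3:11  d4:5  d5:0  d6:0.
Shift Task 3→4, Task 5→2.
Schedule Task 1@1, Task 2@1, Task 3@4, Task 4@1, Task 5@2: d1:9  d2:7  d3:7  d4:9  d5:9  d6:4 — peak 9.

9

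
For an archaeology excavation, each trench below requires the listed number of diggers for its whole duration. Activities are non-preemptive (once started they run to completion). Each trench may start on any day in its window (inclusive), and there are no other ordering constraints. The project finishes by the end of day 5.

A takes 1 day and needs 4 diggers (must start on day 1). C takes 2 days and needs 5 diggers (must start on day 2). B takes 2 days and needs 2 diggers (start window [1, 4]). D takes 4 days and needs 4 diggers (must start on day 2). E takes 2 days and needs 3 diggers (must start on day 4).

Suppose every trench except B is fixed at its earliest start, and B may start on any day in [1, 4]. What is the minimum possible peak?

9

B@1: d1:6  d2:11  d3:9  d4:7  d5:7 → peak 11
B@2: d1:4  d2:11  d3:11  d4:7  d5:7 → peak 11
B@3: d1:4  d2:9  d3:11  d4:9  d5:7 → peak 11
B@4: d1:4  d2:9  d3:9  d4:9  d5:9 → peak 9
Best is B@4, peak 9.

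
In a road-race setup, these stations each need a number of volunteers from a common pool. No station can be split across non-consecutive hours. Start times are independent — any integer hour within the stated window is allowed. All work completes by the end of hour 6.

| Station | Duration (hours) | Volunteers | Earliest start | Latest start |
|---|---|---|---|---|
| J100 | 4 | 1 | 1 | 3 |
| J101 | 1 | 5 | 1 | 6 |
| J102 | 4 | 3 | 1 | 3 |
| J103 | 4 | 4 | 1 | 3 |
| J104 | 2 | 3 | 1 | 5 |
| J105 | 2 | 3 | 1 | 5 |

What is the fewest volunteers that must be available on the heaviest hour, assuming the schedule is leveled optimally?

Early-start (J100@1, J101@1, J102@1, J103@1, J104@1, J105@1) gives peak 19: h1:19  h2:14  h3:8  h4:8  h5:0  h6:0.
Shift J103→2, J104→5, J105→5.
Schedule J100@1, J101@1, J102@1, J103@2, J104@5, J105@5: h1:9  h2:8  h3:8  h4:8  h5:10  h6:6 — peak 10.

10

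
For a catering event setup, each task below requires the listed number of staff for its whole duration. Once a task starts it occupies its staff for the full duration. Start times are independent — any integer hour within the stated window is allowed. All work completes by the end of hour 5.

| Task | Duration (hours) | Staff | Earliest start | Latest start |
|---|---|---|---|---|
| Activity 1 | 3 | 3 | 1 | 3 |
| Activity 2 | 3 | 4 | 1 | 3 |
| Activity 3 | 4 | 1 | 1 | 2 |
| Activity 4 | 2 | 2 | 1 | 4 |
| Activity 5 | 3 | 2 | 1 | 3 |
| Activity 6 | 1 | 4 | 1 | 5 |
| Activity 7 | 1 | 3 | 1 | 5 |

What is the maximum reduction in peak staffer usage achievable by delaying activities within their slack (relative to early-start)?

Early-start peak: h1:19  h2:12  h3:10  h4:1  h5:0 ⇒ 19.
Leveled (Activity 1@1, Activity 2@1, Activity 3@1, Activity 4@1, Activity 5@3, Activity 6@4, Activity 7@4): h1:10  h2:10  h3:10  h4:10  h5:2 ⇒ 10.
Reduction 19 − 10 = 9.

9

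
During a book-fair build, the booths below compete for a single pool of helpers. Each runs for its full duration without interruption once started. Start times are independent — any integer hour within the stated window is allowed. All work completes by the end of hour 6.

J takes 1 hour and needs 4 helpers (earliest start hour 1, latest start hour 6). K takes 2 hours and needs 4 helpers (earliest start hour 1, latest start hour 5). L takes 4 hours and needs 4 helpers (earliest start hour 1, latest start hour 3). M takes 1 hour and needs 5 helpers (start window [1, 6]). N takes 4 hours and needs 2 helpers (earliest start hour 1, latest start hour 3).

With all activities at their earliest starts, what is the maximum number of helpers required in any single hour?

Early-start schedule: J@1, K@1, L@1, M@1, N@1.
Load per hour: hour 1: 19, hour 2: 10, hour 3: 6, hour 4: 6, hour 5: 0, hour 6: 0.
Peak is 19.

19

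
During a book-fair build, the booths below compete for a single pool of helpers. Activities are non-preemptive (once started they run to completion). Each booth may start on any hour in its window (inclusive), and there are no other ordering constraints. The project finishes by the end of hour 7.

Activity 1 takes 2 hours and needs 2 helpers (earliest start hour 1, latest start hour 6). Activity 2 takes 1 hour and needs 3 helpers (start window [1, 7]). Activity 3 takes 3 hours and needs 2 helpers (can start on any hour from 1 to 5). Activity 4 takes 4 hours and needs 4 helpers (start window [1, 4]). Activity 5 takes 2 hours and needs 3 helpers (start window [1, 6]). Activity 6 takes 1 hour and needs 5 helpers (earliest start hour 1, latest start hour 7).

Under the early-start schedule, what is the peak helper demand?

19

Early-start schedule: Activity 1@1, Activity 2@1, Activity 3@1, Activity 4@1, Activity 5@1, Activity 6@1.
Load per hour: hour 1: 19, hour 2: 11, hour 3: 6, hour 4: 4, hour 5: 0, hour 6: 0, hour 7: 0.
Peak is 19.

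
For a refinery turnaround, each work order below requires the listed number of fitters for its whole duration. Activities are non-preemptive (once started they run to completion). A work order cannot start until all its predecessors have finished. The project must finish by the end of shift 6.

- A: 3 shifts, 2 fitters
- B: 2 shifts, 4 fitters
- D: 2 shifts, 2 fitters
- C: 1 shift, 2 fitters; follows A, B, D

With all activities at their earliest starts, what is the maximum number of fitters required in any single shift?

8

Early-start schedule: A@1, B@1, D@1, C@4.
Load per shift: shift 1: 8, shift 2: 8, shift 3: 2, shift 4: 2, shift 5: 0, shift 6: 0.
Peak is 8.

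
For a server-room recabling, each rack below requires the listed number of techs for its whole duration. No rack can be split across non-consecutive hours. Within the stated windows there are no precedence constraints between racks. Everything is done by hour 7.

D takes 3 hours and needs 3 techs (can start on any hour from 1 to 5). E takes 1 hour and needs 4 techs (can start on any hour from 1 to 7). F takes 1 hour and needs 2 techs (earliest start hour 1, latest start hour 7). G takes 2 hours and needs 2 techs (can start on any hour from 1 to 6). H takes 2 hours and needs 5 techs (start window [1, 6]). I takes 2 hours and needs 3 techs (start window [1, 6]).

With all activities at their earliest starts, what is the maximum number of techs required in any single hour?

Early-start schedule: D@1, E@1, F@1, G@1, H@1, I@1.
Load per hour: hour 1: 19, hour 2: 13, hour 3: 3, hour 4: 0, hour 5: 0, hour 6: 0, hour 7: 0.
Peak is 19.

19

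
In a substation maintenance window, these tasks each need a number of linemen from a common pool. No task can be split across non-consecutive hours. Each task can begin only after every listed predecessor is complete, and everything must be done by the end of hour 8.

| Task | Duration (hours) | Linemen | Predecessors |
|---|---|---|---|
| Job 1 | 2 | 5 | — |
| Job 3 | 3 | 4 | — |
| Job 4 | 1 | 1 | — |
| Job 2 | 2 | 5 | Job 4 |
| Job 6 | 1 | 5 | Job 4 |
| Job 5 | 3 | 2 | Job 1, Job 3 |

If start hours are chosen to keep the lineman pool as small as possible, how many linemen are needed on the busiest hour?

Early-start (Job 1@1, Job 3@1, Job 4@1, Job 2@2, Job 6@2, Job 5@4) gives peak 19: h1:10  h2:19  h3:9  h4:2  h5:2  h6:2  h7:0  h8:0.
Shift Job 3→3, Job 2→6, Job 6→8, Job 5→6.
Schedule Job 1@1, Job 3@3, Job 4@1, Job 2@6, Job 6@8, Job 5@6: h1:6  h2:5  h3:4  h4:4  h5:4  h6:7  h7:7  h8:7 — peak 7.

7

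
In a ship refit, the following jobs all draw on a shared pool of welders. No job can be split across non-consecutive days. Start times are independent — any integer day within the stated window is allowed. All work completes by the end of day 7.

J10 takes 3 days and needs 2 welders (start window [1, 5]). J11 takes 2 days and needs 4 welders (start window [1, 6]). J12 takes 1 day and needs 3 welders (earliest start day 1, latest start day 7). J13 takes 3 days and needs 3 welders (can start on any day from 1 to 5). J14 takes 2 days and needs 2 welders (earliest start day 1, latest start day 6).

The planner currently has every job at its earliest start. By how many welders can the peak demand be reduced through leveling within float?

9

Early-start peak: d1:14  d2:11  d3:5  d4:0  d5:0  d6:0  d7:0 ⇒ 14.
Leveled (J10@1, J11@4, J12@6, J13@1, J14@6): d1:5  d2:5  d3:5  d4:4  d5:4  d6:5  d7:2 ⇒ 5.
Reduction 14 − 5 = 9.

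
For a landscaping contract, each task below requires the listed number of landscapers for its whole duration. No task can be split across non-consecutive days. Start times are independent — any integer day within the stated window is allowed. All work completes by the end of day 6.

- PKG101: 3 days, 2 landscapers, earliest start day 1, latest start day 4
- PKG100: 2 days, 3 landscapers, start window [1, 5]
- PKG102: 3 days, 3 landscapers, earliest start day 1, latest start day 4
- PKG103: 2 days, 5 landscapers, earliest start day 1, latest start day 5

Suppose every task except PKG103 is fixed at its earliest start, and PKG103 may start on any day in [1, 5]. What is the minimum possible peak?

PKG103@1: d1:13  d2:13  d3:5  d4:0  d5:0  d6:0 → peak 13
PKG103@2: d1:8  d2:13  d3:10  d4:0  d5:0  d6:0 → peak 13
PKG103@3: d1:8  d2:8  d3:10  d4:5  d5:0  d6:0 → peak 10
PKG103@4: d1:8  d2:8  d3:5  d4:5  d5:5  d6:0 → peak 8
PKG103@5: d1:8  d2:8  d3:5  d4:0  d5:5  d6:5 → peak 8
Best is PKG103@4, peak 8.

8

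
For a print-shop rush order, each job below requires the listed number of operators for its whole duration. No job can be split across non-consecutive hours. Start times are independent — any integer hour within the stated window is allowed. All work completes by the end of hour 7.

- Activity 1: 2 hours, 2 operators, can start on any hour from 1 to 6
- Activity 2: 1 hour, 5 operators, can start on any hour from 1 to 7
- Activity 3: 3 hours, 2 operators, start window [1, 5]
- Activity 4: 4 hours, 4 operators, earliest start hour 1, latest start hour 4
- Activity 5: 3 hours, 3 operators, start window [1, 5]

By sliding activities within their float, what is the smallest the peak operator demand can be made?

7

Early-start (Activity 1@1, Activity 2@1, Activity 3@1, Activity 4@1, Activity 5@1) gives peak 16: h1:16  h2:11  h3:9  h4:4  h5:0  h6:0  h7:0.
Shift Activity 3→2, Activity 4→3, Activity 5→5.
Schedule Activity 1@1, Activity 2@1, Activity 3@2, Activity 4@3, Activity 5@5: h1:7  h2:4  h3:6  h4:6  h5:7  h6:7  h7:3 — peak 7.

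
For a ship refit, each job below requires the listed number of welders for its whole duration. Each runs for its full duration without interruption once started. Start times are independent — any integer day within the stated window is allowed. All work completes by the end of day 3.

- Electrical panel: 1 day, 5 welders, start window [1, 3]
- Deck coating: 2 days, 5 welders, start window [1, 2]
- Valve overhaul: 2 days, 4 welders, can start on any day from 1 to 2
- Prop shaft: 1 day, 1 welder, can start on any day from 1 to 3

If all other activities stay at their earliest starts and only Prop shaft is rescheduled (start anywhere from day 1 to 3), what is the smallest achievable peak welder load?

Prop shaft@1: d1:15  d2:9  d3:0 → peak 15
Prop shaft@2: d1:14  d2:10  d3:0 → peak 14
Prop shaft@3: d1:14  d2:9  d3:1 → peak 14
Best is Prop shaft@2, peak 14.

14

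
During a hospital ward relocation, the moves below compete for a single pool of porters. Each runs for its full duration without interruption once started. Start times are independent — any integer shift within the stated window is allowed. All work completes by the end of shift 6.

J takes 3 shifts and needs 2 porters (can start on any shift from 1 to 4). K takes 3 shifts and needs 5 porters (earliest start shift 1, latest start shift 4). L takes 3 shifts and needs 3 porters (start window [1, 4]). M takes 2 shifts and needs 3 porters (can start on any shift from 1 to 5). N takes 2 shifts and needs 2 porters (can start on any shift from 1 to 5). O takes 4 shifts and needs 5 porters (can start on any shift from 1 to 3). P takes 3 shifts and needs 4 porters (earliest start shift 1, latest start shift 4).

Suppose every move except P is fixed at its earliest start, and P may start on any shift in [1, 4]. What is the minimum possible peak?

20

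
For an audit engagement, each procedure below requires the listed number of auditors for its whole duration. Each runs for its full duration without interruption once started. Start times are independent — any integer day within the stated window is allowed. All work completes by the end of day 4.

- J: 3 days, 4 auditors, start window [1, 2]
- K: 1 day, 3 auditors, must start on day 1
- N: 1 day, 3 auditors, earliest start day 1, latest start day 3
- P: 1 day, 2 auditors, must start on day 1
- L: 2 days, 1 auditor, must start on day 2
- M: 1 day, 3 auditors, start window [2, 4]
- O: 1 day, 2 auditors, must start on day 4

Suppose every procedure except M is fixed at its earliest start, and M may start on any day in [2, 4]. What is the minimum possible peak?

M@2: d1:12  d2:8  d3:5  d4:2 → peak 12
M@3: d1:12  d2:5  d3:8  d4:2 → peak 12
M@4: d1:12  d2:5  d3:5  d4:5 → peak 12
Best is M@2, peak 12.

12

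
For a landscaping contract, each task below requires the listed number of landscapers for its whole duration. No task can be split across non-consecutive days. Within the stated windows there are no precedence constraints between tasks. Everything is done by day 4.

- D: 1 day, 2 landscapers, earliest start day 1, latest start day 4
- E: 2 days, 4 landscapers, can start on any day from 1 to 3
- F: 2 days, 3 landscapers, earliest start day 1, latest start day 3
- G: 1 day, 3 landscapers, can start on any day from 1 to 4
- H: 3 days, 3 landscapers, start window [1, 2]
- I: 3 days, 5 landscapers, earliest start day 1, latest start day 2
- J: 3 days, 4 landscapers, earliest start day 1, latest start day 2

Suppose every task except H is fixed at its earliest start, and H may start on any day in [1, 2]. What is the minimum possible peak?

H@1: d1:24  d2:19  d3:12  d4:0 → peak 24
H@2: d1:21  d2:19  d3:12  d4:3 → peak 21
Best is H@2, peak 21.

21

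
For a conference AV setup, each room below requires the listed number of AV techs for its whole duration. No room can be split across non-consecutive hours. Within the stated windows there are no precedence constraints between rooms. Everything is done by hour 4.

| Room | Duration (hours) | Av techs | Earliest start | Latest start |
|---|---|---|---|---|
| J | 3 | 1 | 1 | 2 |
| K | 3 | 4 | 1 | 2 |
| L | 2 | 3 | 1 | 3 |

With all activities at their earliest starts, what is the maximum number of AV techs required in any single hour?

Early-start schedule: J@1, K@1, L@1.
Load per hour: hour 1: 8, hour 2: 8, hour 3: 5, hour 4: 0.
Peak is 8.

8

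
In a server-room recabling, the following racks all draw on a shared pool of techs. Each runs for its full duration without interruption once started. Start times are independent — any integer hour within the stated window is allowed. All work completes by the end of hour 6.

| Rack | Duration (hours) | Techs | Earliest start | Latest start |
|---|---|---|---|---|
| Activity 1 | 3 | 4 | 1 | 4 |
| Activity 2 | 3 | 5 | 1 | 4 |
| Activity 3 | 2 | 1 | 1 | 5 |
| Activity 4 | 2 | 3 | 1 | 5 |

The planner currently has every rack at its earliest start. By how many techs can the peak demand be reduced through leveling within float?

Early-start peak: h1:13  h2:13  h3:9  h4:0  h5:0  h6:0 ⇒ 13.
Leveled (Activity 1@1, Activity 2@4, Activity 3@3, Activity 4@1): h1:7  h2:7  h3:5  h4:6  h5:5  h6:5 ⇒ 7.
Reduction 13 − 7 = 6.

6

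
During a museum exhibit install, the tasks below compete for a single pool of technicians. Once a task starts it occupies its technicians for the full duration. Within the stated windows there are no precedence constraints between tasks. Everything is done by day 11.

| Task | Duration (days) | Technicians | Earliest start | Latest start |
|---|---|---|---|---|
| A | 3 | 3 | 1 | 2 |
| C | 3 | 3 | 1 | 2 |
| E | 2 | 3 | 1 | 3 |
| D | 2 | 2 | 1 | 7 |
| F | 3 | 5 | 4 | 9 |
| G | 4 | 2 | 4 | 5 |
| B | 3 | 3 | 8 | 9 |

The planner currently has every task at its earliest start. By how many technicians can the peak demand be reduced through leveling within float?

2

Early-start peak: d1:11  d2:11  d3:6  d4:7  d5:7  d6:7  d7:2  d8:3  d9:3  d10:3  d11:0 ⇒ 11.
Leveled (A@1, C@1, E@1, D@3, F@4, G@4, B@8): d1:9  d2:9  d3:8  d4:9  d5:7  d6:7  d7:2  d8:3  d9:3  d10:3  d11:0 ⇒ 9.
Reduction 11 − 9 = 2.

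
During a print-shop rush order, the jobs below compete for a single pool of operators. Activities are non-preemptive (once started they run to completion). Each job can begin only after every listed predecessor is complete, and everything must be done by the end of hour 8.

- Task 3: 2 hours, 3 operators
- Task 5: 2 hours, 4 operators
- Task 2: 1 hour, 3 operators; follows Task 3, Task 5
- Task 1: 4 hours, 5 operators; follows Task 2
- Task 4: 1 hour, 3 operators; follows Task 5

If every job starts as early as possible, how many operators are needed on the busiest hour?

7

Early-start schedule: Task 3@1, Task 5@1, Task 2@3, Task 1@4, Task 4@3.
Load per hour: hour 1: 7, hour 2: 7, hour 3: 6, hour 4: 5, hour 5: 5, hour 6: 5, hour 7: 5, hour 8: 0.
Peak is 7.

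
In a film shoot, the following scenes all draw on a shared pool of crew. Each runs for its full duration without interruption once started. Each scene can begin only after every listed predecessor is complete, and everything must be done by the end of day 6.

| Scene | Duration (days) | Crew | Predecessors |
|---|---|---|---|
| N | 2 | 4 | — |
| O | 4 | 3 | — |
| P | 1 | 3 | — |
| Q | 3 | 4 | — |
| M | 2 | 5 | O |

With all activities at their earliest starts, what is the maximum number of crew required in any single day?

Early-start schedule: N@1, O@1, P@1, Q@1, M@5.
Load per day: day 1: 14, day 2: 11, day 3: 7, day 4: 3, day 5: 5, day 6: 5.
Peak is 14.

14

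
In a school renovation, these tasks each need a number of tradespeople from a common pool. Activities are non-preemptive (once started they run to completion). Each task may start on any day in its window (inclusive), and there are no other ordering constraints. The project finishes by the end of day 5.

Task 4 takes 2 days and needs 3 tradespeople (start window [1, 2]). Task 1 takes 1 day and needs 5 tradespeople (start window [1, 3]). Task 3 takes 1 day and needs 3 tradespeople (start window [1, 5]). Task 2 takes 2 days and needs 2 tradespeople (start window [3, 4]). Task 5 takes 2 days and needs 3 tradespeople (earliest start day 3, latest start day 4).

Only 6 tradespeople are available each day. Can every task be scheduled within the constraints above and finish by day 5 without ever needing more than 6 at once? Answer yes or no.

yes

Schedule Task 4@1, Task 1@3, Task 3@1, Task 2@4, Task 5@4: d1:6  d2:3  d3:5  d4:5  d5:5 — peak 6 ≤ 6.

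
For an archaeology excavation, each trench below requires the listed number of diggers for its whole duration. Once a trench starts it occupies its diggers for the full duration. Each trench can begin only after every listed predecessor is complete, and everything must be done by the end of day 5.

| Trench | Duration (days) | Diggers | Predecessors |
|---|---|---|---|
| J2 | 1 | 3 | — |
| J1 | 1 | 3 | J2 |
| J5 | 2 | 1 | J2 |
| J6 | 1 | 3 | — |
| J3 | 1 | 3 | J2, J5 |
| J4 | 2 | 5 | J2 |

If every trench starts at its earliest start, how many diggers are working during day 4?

3

At early start, day 4 has: J3.
Demand: 3 = 3.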